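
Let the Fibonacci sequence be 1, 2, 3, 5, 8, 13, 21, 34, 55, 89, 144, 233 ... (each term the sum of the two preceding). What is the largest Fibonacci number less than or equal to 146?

144 ≤ 146 < 233, so the largest Fibonacci number not exceeding 146 is 144.

144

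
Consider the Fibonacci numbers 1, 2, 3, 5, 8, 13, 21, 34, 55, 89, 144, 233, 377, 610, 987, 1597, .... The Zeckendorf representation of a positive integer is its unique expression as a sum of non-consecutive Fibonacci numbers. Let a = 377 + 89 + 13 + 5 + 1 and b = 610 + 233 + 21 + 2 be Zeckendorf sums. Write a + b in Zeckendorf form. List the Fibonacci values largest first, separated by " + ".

The two numbers are 485 and 866, so their sum is 1351.
Greedily peel off the largest Fibonacci term at each step:
1351: greatest Fibonacci not exceeding it is 987, leaving 364
364: greatest Fibonacci not exceeding it is 233, leaving 131
131: greatest Fibonacci not exceeding it is 89, leaving 42
42: greatest Fibonacci not exceeding it is 34, leaving 8
8: greatest Fibonacci not exceeding it is 8, leaving 0

987 + 233 + 89 + 34 + 8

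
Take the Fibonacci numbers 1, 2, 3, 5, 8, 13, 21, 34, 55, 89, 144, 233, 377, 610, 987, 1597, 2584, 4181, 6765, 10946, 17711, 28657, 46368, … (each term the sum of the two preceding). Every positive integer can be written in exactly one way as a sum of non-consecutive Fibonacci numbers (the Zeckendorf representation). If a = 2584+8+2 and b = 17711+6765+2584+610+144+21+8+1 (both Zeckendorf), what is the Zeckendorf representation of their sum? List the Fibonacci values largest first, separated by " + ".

28657 + 1597 + 144 + 34 + 5 + 1

The two numbers are 2594 and 27844, so their sum is 30438.
subtract 28657 from 30438: 1781 remains
subtract 1597 from 1781: 184 remains
subtract 144 from 184: 40 remains
subtract 34 from 40: 6 remains
subtract 5 from 6: 1 remains
subtract 1 from 1: 0 remains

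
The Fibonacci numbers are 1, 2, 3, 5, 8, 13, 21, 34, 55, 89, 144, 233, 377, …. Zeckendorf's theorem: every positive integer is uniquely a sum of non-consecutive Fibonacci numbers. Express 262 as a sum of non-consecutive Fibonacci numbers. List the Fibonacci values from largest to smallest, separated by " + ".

Greedy algorithm:
233 ≤ 262 < 377, so take 233; remainder 29
21 ≤ 29 < 34, so take 21; remainder 8
8 ≤ 8 < 13, so take 8; remainder 0
So 262 = 233 + 21 + 8, with no two terms consecutive in the sequence.

233 + 21 + 8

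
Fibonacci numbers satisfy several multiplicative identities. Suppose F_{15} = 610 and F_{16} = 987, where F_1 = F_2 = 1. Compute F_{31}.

1346269

By F_{2k+1} = F_k² + F_{k+1}²: F_{31} = 610² + 987² = 372100 + 974169 = 1346269.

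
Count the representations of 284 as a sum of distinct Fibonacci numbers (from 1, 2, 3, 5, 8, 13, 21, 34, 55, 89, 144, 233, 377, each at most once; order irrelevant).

Starting from the Zeckendorf form and repeatedly splitting a term F_k into F_{k−1} + F_{k−2} (when neither is already used) reaches every representation.
284 = 233+34+13+3+1 = 233+34+8+5+3+1 = 144+89+34+13+3+1 = 233+21+13+8+5+3+1 = … (3 more), for 7 in all.

7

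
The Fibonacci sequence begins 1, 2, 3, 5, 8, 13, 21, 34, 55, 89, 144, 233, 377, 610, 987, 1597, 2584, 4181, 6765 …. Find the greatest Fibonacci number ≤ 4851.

4181

4181 ≤ 4851 < 6765, so the largest Fibonacci number not exceeding 4851 is 4181.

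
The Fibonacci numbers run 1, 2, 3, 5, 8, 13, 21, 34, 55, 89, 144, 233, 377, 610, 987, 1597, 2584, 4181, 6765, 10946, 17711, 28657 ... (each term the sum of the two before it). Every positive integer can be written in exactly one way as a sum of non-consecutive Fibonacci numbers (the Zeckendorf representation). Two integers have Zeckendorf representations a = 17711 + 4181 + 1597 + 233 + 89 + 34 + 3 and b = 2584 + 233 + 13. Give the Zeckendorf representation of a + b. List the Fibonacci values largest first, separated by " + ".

17711 + 6765 + 1597 + 377 + 144 + 55 + 21 + 8

The two numbers are 23848 and 2830, so their sum is 26678.
Greedily peel off the largest Fibonacci term at each step:
take 17711 (≤ 26678); 26678 − 17711 = 8967
take 6765 (≤ 8967); 8967 − 6765 = 2202
take 1597 (≤ 2202); 2202 − 1597 = 605
take 377 (≤ 605); 605 − 377 = 228
take 144 (≤ 228); 228 − 144 = 84
take 55 (≤ 84); 84 − 55 = 29
take 21 (≤ 29); 29 − 21 = 8
take 8 (≤ 8); 8 − 8 = 0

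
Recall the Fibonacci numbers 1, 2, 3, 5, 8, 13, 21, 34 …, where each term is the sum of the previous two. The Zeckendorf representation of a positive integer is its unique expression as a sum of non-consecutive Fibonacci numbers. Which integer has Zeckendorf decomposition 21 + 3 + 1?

21 + 3 + 1 = 25.

25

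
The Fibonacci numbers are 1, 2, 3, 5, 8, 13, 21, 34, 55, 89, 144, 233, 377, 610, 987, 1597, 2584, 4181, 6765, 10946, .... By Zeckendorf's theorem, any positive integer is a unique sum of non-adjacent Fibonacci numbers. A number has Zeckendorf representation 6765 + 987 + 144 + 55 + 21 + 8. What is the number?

6765 + 987 + 144 + 55 + 21 + 8 = 7980.

7980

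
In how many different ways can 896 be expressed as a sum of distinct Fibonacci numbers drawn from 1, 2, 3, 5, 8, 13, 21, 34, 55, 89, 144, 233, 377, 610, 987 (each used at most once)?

Starting from the Zeckendorf form and repeatedly splitting a term F_k into F_{k−1} + F_{k−2} (when neither is already used) reaches every representation.
896 = 610+233+34+13+5+1 = 610+233+34+13+3+2+1 = 610+144+89+34+13+5+1 = 610+233+34+8+5+3+2+1 = 610+144+89+34+13+3+2+1 = … (9 more), for 14 in all.

14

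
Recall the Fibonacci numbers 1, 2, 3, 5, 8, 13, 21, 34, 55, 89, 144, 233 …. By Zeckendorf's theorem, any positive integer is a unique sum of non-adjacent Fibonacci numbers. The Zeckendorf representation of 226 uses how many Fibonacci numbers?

226: greatest Fibonacci not exceeding it is 144, leaving 82
82: greatest Fibonacci not exceeding it is 55, leaving 27
27: greatest Fibonacci not exceeding it is 21, leaving 6
6: greatest Fibonacci not exceeding it is 5, leaving 1
1: greatest Fibonacci not exceeding it is 1, leaving 0
226 = 144 + 55 + 21 + 5 + 1, which has 5 terms.

5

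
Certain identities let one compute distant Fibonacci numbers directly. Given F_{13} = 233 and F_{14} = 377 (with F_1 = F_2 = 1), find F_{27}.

By F_{2k+1} = F_k² + F_{k+1}²: F_{27} = 233² + 377² = 54289 + 142129 = 196418.

196418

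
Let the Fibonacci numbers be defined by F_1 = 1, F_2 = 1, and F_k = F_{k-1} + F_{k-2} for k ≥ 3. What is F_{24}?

Iterating the recurrence up to F_{17} = 1597 and F_{16} = 987:
F_{18} = F_{17} + F_{16} = 1597 + 987 = 2584
F_{19} = F_{18} + F_{17} = 2584 + 1597 = 4181
F_{20} = F_{19} + F_{18} = 4181 + 2584 = 6765
F_{21} = F_{20} + F_{19} = 6765 + 4181 = 10946
F_{22} = F_{21} + F_{20} = 10946 + 6765 = 17711
F_{23} = F_{22} + F_{21} = 17711 + 10946 = 28657
F_{24} = F_{23} + F_{22} = 28657 + 17711 = 46368

46368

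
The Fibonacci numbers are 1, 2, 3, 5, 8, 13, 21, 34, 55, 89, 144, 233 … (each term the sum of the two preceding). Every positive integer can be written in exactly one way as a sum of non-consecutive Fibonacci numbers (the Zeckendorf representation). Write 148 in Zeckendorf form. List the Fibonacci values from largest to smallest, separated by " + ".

148: greatest Fibonacci not exceeding it is 144, leaving 4
4: greatest Fibonacci not exceeding it is 3, leaving 1
1: greatest Fibonacci not exceeding it is 1, leaving 0
So 148 = 144 + 3 + 1, with no two terms consecutive in the sequence.

144 + 3 + 1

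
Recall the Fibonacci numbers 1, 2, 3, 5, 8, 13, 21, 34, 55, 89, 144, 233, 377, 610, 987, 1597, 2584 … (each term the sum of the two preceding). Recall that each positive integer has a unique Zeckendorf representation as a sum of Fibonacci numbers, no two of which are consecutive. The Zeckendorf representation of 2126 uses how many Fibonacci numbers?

4

Greedily peel off the largest Fibonacci term at each step:
2126 − 1597 = 529
529 − 377 = 152
152 − 144 = 8
8 − 8 = 0
2126 = 1597 + 377 + 144 + 8, which has 4 terms.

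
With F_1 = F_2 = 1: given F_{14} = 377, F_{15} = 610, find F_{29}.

514229

By the addition formula F_{m+n} = F_m F_{n+1} + F_{m−1} F_n with m=15, n=14: F_{29} = 610·610 + 377·377 = 372100 + 142129 = 514229.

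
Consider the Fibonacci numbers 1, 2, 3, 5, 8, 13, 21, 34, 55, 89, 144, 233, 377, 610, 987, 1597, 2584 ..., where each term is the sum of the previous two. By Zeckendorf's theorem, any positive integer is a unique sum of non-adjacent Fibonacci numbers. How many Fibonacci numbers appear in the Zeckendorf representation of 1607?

Greedily peel off the largest Fibonacci term at each step:
largest Fibonacci ≤ 1607 is 1597; 1607 − 1597 = 10
largest Fibonacci ≤ 10 is 8; 10 − 8 = 2
largest Fibonacci ≤ 2 is 2; 2 − 2 = 0
1607 = 1597 + 8 + 2, which has 3 terms.

3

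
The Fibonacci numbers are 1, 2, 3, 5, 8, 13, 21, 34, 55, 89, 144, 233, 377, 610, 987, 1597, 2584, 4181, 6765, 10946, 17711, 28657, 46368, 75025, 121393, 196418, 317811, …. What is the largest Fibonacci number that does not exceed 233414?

196418 ≤ 233414 < 317811, so the largest Fibonacci number not exceeding 233414 is 196418.

196418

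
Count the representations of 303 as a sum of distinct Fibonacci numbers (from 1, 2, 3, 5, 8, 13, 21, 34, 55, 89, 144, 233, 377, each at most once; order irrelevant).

8

303 = 233+55+13+2 = 233+55+8+5+2 = 233+34+21+13+2 = … (5 more), for 8 in all.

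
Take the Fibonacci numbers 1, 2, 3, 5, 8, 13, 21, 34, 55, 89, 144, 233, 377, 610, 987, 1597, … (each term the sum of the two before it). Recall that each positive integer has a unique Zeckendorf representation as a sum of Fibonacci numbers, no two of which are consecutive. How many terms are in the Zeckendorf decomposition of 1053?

4

take 987 (≤ 1053); 1053 − 987 = 66
take 55 (≤ 66); 66 − 55 = 11
take 8 (≤ 11); 11 − 8 = 3
take 3 (≤ 3); 3 − 3 = 0
1053 = 987 + 55 + 8 + 3, which has 4 terms.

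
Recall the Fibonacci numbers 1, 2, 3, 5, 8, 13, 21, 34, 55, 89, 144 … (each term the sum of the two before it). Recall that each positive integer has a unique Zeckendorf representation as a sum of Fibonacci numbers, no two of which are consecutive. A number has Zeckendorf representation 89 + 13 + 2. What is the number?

104

89 + 13 + 2 = 104.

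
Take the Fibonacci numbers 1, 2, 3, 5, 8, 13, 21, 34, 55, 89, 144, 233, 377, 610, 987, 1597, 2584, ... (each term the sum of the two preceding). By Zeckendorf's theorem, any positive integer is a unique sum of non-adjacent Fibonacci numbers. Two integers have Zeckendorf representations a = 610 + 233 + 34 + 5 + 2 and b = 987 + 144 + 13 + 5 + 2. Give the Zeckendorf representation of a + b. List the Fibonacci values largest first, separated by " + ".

The two numbers are 884 and 1151, so their sum is 2035.
1597 ≤ 2035 < 2584, so take 1597; remainder 438
377 ≤ 438 < 610, so take 377; remainder 61
55 ≤ 61 < 89, so take 55; remainder 6
5 ≤ 6 < 8, so take 5; remainder 1
1 ≤ 1 < 2, so take 1; remainder 0

1597 + 377 + 55 + 5 + 1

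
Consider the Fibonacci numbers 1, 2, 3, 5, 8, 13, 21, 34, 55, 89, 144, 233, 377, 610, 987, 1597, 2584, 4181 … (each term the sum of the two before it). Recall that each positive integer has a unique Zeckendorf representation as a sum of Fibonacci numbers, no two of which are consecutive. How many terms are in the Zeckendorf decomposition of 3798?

Repeatedly subtract the largest Fibonacci number that fits:
take 2584 (≤ 3798); 3798 − 2584 = 1214
take 987 (≤ 1214); 1214 − 987 = 227
take 144 (≤ 227); 227 − 144 = 83
take 55 (≤ 83); 83 − 55 = 28
take 21 (≤ 28); 28 − 21 = 7
take 5 (≤ 7); 7 − 5 = 2
take 2 (≤ 2); 2 − 2 = 0
3798 = 2584 + 987 + 144 + 55 + 21 + 5 + 2, which has 7 terms.

7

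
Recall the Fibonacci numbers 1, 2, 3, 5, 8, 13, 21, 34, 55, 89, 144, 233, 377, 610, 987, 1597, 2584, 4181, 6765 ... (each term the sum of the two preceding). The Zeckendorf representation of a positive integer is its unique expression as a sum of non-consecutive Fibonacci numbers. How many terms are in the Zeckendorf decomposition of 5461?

5

subtract 4181 from 5461: 1280 remains
subtract 987 from 1280: 293 remains
subtract 233 from 293: 60 remains
subtract 55 from 60: 5 remains
subtract 5 from 5: 0 remains
5461 = 4181 + 987 + 233 + 55 + 5, which has 5 terms.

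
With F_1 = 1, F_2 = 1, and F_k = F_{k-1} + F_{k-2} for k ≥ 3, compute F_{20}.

6765

Iterating the recurrence up to F_{13} = 233 and F_{12} = 144:
F_{14} = F_{13} + F_{12} = 233 + 144 = 377
F_{15} = F_{14} + F_{13} = 377 + 233 = 610
F_{16} = F_{15} + F_{14} = 610 + 377 = 987
F_{17} = F_{16} + F_{15} = 987 + 610 = 1597
F_{18} = F_{17} + F_{16} = 1597 + 987 = 2584
F_{19} = F_{18} + F_{17} = 2584 + 1597 = 4181
F_{20} = F_{19} + F_{18} = 4181 + 2584 = 6765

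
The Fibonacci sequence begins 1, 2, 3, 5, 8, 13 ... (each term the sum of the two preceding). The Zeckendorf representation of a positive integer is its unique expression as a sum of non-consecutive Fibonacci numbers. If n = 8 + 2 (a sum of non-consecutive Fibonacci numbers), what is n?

8 + 2 = 10.

10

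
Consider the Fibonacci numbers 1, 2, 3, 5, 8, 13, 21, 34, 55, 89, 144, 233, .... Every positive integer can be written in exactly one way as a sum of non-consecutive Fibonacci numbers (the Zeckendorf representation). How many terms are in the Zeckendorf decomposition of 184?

184: greatest Fibonacci not exceeding it is 144, leaving 40
40: greatest Fibonacci not exceeding it is 34, leaving 6
6: greatest Fibonacci not exceeding it is 5, leaving 1
1: greatest Fibonacci not exceeding it is 1, leaving 0
184 = 144 + 34 + 5 + 1, which has 4 terms.

4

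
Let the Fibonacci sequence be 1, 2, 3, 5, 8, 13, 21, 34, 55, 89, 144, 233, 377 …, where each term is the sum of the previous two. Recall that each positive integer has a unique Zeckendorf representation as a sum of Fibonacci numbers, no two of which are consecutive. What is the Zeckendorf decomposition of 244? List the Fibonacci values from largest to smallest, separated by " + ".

233 + 8 + 3

take 233 (≤ 244); 244 − 233 = 11
take 8 (≤ 11); 11 − 8 = 3
take 3 (≤ 3); 3 − 3 = 0
So 244 = 233 + 8 + 3, with no two terms consecutive in the sequence.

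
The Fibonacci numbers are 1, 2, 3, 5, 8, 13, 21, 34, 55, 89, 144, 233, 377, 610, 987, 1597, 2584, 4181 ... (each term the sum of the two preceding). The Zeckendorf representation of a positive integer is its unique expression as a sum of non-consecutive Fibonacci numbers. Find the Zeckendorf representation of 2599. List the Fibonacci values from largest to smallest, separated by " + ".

Greedy algorithm:
subtract 2584 from 2599: 15 remains
subtract 13 from 15: 2 remains
subtract 2 from 2: 0 remains
So 2599 = 2584 + 13 + 2, with no two terms consecutive in the sequence.

2584 + 13 + 2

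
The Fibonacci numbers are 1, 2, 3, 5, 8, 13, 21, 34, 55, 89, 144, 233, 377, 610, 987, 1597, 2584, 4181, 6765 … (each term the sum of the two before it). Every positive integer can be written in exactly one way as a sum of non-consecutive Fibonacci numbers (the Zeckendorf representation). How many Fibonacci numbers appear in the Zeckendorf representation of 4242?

Greedily peel off the largest Fibonacci term at each step:
take 4181 (≤ 4242); 4242 − 4181 = 61
take 55 (≤ 61); 61 − 55 = 6
take 5 (≤ 6); 6 − 5 = 1
take 1 (≤ 1); 1 − 1 = 0
4242 = 4181 + 55 + 5 + 1, which has 4 terms.

4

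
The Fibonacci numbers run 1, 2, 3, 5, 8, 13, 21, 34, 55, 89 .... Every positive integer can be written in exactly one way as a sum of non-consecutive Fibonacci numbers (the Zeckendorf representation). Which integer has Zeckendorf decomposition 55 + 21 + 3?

55 + 21 + 3 = 79.

79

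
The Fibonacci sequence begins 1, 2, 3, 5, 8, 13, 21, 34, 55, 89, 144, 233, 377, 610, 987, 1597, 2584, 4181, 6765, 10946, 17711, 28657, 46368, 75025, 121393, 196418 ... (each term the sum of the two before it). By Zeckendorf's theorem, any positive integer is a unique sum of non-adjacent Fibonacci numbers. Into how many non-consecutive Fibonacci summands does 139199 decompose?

5

121393 ≤ 139199 < 196418, so take 121393; remainder 17806
17711 ≤ 17806 < 28657, so take 17711; remainder 95
89 ≤ 95 < 144, so take 89; remainder 6
5 ≤ 6 < 8, so take 5; remainder 1
1 ≤ 1 < 2, so take 1; remainder 0
139199 = 121393 + 17711 + 89 + 5 + 1, which has 5 terms.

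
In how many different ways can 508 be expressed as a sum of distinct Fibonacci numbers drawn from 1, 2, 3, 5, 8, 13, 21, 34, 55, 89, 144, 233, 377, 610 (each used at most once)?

508 = 377+89+34+8 = 377+89+34+5+3 = 377+89+21+13+8 = 233+144+89+34+8 = … (14 more), for 18 in all.

18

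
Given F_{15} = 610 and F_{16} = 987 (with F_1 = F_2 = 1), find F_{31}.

1346269

By F_{2k+1} = F_k² + F_{k+1}²: F_{31} = 610² + 987² = 372100 + 974169 = 1346269.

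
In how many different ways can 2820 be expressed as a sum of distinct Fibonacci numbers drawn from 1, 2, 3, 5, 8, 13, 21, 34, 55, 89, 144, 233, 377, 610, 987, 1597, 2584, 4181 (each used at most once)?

Each representation comes from the Zeckendorf form by replacing some F_k with F_{k−1} + F_{k−2} where possible.
2820 = 2584+233+3 = 2584+233+2+1 = 2584+144+89+3 = … (27 more), for 30 in all.

30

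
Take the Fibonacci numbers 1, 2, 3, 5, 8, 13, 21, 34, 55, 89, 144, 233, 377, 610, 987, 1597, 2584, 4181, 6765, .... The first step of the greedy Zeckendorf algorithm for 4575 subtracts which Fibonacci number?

4181 ≤ 4575 < 6765, so the largest Fibonacci number not exceeding 4575 is 4181.

4181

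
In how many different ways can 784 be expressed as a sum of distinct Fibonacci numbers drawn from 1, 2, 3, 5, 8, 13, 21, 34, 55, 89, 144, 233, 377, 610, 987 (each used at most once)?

Each representation comes from the Zeckendorf form by replacing some F_k with F_{k−1} + F_{k−2} where possible.
784 = 610+144+21+8+1 = 610+144+21+5+3+1 = 610+89+55+21+8+1 = 377+233+144+21+8+1 = 610+144+13+8+5+3+1 = … (9 more), for 14 in all.

14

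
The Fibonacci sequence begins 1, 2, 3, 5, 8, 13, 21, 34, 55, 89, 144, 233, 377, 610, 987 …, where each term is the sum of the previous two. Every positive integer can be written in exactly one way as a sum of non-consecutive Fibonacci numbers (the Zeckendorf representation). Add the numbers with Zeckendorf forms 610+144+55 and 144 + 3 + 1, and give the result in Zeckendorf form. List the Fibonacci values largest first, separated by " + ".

The two numbers are 809 and 148, so their sum is 957.
Greedily peel off the largest Fibonacci term at each step:
610 ≤ 957 < 987, so take 610; remainder 347
233 ≤ 347 < 377, so take 233; remainder 114
89 ≤ 114 < 144, so take 89; remainder 25
21 ≤ 25 < 34, so take 21; remainder 4
3 ≤ 4 < 5, so take 3; remainder 1
1 ≤ 1 < 2, so take 1; remainder 0

610 + 233 + 89 + 21 + 3 + 1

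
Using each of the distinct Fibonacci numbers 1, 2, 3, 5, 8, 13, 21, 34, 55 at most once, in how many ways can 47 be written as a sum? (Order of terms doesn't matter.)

5

Starting from the Zeckendorf form and repeatedly splitting a term F_k into F_{k−1} + F_{k−2} (when neither is already used) reaches every representation.
47 = 34+13 = 34+8+5 = 34+8+3+2 = 21+13+8+5 = … (1 more), for 5 in all.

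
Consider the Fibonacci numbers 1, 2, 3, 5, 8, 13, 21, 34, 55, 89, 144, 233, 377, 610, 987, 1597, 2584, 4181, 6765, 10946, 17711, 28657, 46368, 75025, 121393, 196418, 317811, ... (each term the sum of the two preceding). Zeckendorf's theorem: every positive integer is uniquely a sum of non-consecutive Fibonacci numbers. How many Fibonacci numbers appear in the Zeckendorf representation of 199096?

4

199096 − 196418 = 2678
2678 − 2584 = 94
94 − 89 = 5
5 − 5 = 0
199096 = 196418 + 2584 + 89 + 5, which has 4 terms.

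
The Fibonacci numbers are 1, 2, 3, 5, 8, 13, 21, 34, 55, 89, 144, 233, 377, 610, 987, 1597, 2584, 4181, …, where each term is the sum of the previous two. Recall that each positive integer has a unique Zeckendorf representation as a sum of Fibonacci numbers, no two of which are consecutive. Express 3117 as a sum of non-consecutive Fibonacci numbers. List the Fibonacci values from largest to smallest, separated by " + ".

2584 + 377 + 144 + 8 + 3 + 1

take 2584 (≤ 3117); 3117 − 2584 = 533
take 377 (≤ 533); 533 − 377 = 156
take 144 (≤ 156); 156 − 144 = 12
take 8 (≤ 12); 12 − 8 = 4
take 3 (≤ 4); 4 − 3 = 1
take 1 (≤ 1); 1 − 1 = 0
So 3117 = 2584 + 377 + 144 + 8 + 3 + 1, with no two terms consecutive in the sequence.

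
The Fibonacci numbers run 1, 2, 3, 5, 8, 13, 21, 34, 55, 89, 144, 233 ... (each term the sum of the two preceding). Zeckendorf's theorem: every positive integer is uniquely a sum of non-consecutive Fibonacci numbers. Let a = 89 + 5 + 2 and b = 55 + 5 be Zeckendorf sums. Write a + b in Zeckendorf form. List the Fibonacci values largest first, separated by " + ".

The two numbers are 96 and 60, so their sum is 156.
Greedily peel off the largest Fibonacci term at each step:
subtract 144 from 156: 12 remains
subtract 8 from 12: 4 remains
subtract 3 from 4: 1 remains
subtract 1 from 1: 0 remains

144 + 8 + 3 + 1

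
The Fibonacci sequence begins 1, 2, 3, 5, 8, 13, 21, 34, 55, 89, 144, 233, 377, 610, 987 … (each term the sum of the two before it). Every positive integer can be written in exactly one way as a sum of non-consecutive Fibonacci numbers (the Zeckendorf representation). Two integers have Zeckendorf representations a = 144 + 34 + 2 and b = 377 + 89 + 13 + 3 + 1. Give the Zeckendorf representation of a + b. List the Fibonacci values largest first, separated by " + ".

610 + 34 + 13 + 5 + 1

The two numbers are 180 and 483, so their sum is 663.
663 − 610 = 53
53 − 34 = 19
19 − 13 = 6
6 − 5 = 1
1 − 1 = 0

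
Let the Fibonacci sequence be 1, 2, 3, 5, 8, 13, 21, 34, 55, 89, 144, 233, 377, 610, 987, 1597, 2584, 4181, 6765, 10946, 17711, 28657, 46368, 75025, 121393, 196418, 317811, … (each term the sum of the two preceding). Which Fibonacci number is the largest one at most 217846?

196418

196418 ≤ 217846 < 317811, so the largest Fibonacci number not exceeding 217846 is 196418.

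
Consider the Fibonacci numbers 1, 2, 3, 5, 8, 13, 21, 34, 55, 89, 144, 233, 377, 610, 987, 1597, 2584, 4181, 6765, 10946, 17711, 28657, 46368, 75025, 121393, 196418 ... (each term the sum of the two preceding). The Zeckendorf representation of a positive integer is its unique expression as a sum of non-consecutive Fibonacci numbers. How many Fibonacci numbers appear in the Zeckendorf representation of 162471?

Greedy algorithm:
162471 − 121393 = 41078
41078 − 28657 = 12421
12421 − 10946 = 1475
1475 − 987 = 488
488 − 377 = 111
111 − 89 = 22
22 − 21 = 1
1 − 1 = 0
162471 = 121393 + 28657 + 10946 + 987 + 377 + 89 + 21 + 1, which has 8 terms.

8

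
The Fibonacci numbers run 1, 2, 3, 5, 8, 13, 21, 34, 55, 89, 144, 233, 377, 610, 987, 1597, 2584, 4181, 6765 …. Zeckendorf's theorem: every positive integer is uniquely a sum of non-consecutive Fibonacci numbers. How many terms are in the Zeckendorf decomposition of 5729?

Repeatedly subtract the largest Fibonacci number that fits:
largest Fibonacci ≤ 5729 is 4181; 5729 − 4181 = 1548
largest Fibonacci ≤ 1548 is 987; 1548 − 987 = 561
largest Fibonacci ≤ 561 is 377; 561 − 377 = 184
largest Fibonacci ≤ 184 is 144; 184 − 144 = 40
largest Fibonacci ≤ 40 is 34; 40 − 34 = 6
largest Fibonacci ≤ 6 is 5; 6 − 5 = 1
largest Fibonacci ≤ 1 is 1; 1 − 1 = 0
5729 = 4181 + 987 + 377 + 144 + 34 + 5 + 1, which has 7 terms.

7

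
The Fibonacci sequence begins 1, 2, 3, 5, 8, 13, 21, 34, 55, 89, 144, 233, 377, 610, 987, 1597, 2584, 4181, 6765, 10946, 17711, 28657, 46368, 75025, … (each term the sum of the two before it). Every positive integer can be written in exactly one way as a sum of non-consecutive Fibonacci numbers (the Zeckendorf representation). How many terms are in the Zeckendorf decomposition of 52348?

Greedily peel off the largest Fibonacci term at each step:
52348: greatest Fibonacci not exceeding it is 46368, leaving 5980
5980: greatest Fibonacci not exceeding it is 4181, leaving 1799
1799: greatest Fibonacci not exceeding it is 1597, leaving 202
202: greatest Fibonacci not exceeding it is 144, leaving 58
58: greatest Fibonacci not exceeding it is 55, leaving 3
3: greatest Fibonacci not exceeding it is 3, leaving 0
52348 = 46368 + 4181 + 1597 + 144 + 55 + 3, which has 6 terms.

6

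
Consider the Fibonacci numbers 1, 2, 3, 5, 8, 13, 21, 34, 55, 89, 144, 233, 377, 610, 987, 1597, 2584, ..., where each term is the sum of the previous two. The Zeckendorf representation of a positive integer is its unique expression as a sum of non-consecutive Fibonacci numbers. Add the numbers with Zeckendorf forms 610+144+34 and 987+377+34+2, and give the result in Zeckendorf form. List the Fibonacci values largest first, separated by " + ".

1597 + 377 + 144 + 55 + 13 + 2

The two numbers are 788 and 1400, so their sum is 2188.
2188: greatest Fibonacci not exceeding it is 1597, leaving 591
591: greatest Fibonacci not exceeding it is 377, leaving 214
214: greatest Fibonacci not exceeding it is 144, leaving 70
70: greatest Fibonacci not exceeding it is 55, leaving 15
15: greatest Fibonacci not exceeding it is 13, leaving 2
2: greatest Fibonacci not exceeding it is 2, leaving 0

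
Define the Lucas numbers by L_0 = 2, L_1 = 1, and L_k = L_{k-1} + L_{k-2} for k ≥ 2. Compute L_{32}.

Iterating the recurrence up to L_{28} = 710647 and L_{27} = 439204:
L_{29} = L_{28} + L_{27} = 710647 + 439204 = 1149851
L_{30} = L_{29} + L_{28} = 1149851 + 710647 = 1860498
L_{31} = L_{30} + L_{29} = 1860498 + 1149851 = 3010349
L_{32} = L_{31} + L_{30} = 3010349 + 1860498 = 4870847

4870847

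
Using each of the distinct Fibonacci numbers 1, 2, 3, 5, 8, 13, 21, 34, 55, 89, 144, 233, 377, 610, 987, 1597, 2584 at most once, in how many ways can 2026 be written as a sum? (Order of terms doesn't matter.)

Each representation comes from the Zeckendorf form by replacing some F_k with F_{k−1} + F_{k−2} where possible.
2026 = 1597+377+34+13+5 = 1597+377+34+13+3+2 = 1597+233+144+34+13+5 = … (21 more), for 24 in all.

24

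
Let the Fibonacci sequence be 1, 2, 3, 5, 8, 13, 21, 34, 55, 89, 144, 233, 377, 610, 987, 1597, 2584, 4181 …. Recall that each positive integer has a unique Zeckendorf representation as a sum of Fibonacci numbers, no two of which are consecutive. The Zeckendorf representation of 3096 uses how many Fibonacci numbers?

7

3096: greatest Fibonacci not exceeding it is 2584, leaving 512
512: greatest Fibonacci not exceeding it is 377, leaving 135
135: greatest Fibonacci not exceeding it is 89, leaving 46
46: greatest Fibonacci not exceeding it is 34, leaving 12
12: greatest Fibonacci not exceeding it is 8, leaving 4
4: greatest Fibonacci not exceeding it is 3, leaving 1
1: greatest Fibonacci not exceeding it is 1, leaving 0
3096 = 2584 + 377 + 89 + 34 + 8 + 3 + 1, which has 7 terms.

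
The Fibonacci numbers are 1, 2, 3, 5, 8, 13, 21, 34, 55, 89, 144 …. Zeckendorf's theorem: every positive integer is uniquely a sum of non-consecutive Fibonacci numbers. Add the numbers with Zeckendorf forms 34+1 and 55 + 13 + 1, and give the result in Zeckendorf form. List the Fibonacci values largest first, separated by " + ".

The two numbers are 35 and 69, so their sum is 104.
Greedily peel off the largest Fibonacci term at each step:
take 89 (≤ 104); 104 − 89 = 15
take 13 (≤ 15); 15 − 13 = 2
take 2 (≤ 2); 2 − 2 = 0

89 + 13 + 2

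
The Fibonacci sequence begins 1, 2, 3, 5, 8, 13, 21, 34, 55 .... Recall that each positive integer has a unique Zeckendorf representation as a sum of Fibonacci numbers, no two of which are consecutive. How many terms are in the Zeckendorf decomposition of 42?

2

Greedy algorithm:
largest Fibonacci ≤ 42 is 34; 42 − 34 = 8
largest Fibonacci ≤ 8 is 8; 8 − 8 = 0
42 = 34 + 8, which has 2 terms.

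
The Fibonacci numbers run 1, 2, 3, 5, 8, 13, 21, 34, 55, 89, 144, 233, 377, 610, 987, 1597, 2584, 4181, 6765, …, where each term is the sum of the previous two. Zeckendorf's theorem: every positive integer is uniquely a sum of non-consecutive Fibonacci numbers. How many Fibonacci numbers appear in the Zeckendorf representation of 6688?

8

Greedily peel off the largest Fibonacci term at each step:
take 4181 (≤ 6688); 6688 − 4181 = 2507
take 1597 (≤ 2507); 2507 − 1597 = 910
take 610 (≤ 910); 910 − 610 = 300
take 233 (≤ 300); 300 − 233 = 67
take 55 (≤ 67); 67 − 55 = 12
take 8 (≤ 12); 12 − 8 = 4
take 3 (≤ 4); 4 − 3 = 1
take 1 (≤ 1); 1 − 1 = 0
6688 = 4181 + 1597 + 610 + 233 + 55 + 8 + 3 + 1, which has 8 terms.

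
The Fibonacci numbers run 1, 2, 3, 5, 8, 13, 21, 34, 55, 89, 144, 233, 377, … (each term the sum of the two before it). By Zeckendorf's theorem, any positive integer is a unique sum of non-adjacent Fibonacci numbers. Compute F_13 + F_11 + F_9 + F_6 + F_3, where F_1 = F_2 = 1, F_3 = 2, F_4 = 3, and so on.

F_13 + F_11 + F_9 + F_6 + F_3 = 233 + 89 + 34 + 8 + 2 = 366.

366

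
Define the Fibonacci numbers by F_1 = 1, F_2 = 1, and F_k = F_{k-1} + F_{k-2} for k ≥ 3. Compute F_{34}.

5702887

Iterating the recurrence up to F_{28} = 317811 and F_{27} = 196418:
F_{29} = F_{28} + F_{27} = 317811 + 196418 = 514229
F_{30} = F_{29} + F_{28} = 514229 + 317811 = 832040
F_{31} = F_{30} + F_{29} = 832040 + 514229 = 1346269
F_{32} = F_{31} + F_{30} = 1346269 + 832040 = 2178309
F_{33} = F_{32} + F_{31} = 2178309 + 1346269 = 3524578
F_{34} = F_{33} + F_{32} = 3524578 + 2178309 = 5702887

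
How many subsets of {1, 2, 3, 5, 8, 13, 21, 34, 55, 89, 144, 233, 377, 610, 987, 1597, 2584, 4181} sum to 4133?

10

Starting from the Zeckendorf form and repeatedly splitting a term F_k into F_{k−1} + F_{k−2} (when neither is already used) reaches every representation.
4133 = 2584+987+377+144+34+5+2 = 2584+987+377+144+21+13+5+2 = 2584+987+377+89+55+34+5+2 = 2584+987+377+89+55+21+13+5+2 = 2584+987+233+144+89+55+34+5+2 = … (5 more), for 10 in all.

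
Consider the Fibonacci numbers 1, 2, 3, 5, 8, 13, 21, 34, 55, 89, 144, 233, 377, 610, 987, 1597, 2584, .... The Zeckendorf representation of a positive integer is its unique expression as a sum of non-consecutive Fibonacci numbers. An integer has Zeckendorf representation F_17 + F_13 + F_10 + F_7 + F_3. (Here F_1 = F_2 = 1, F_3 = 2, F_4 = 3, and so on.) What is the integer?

1900

F_17 + F_13 + F_10 + F_7 + F_3 = 1597 + 233 + 55 + 13 + 2 = 1900.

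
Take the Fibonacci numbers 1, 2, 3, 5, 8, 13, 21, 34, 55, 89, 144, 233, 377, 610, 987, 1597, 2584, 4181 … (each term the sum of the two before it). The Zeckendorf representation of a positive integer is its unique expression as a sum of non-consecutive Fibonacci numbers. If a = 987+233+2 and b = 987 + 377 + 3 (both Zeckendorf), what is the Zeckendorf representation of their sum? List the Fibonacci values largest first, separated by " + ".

2584 + 5

The two numbers are 1222 and 1367, so their sum is 2589.
subtract 2584 from 2589: 5 remains
subtract 5 from 5: 0 remains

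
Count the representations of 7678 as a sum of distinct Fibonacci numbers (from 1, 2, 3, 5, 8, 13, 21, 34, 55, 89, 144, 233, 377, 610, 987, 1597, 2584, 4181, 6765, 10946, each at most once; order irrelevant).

Each representation comes from the Zeckendorf form by replacing some F_k with F_{k−1} + F_{k−2} where possible.
7678 = 6765+610+233+55+13+2 = 6765+610+233+55+8+5+2 = 6765+610+233+34+21+13+2 = 6765+610+144+89+55+13+2 = … (32 more), for 36 in all.

36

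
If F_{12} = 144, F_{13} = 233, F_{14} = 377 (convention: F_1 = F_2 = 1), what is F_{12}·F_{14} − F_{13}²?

144·377 − 233² = 54288 − 54289 = -1. (Cassini's identity: F_{k−1}F_{k+1} − F_k² = (−1)^k.)

-1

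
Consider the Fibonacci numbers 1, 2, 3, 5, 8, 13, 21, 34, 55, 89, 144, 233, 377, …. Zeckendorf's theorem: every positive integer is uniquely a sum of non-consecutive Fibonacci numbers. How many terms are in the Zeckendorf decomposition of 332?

233 ≤ 332 < 377, so take 233; remainder 99
89 ≤ 99 < 144, so take 89; remainder 10
8 ≤ 10 < 13, so take 8; remainder 2
2 ≤ 2 < 3, so take 2; remainder 0
332 = 233 + 89 + 8 + 2, which has 4 terms.

4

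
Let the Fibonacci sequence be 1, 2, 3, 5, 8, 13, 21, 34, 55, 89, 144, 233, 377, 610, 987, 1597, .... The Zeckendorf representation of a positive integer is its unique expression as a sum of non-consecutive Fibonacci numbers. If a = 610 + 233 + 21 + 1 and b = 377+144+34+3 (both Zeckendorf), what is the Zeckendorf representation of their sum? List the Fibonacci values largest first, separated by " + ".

987 + 377 + 55 + 3 + 1

The two numbers are 865 and 558, so their sum is 1423.
Repeatedly subtract the largest Fibonacci number that fits:
take 987 (≤ 1423); 1423 − 987 = 436
take 377 (≤ 436); 436 − 377 = 59
take 55 (≤ 59); 59 − 55 = 4
take 3 (≤ 4); 4 − 3 = 1
take 1 (≤ 1); 1 − 1 = 0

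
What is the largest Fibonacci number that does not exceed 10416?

6765

6765 ≤ 10416 < 10946, so the largest Fibonacci number not exceeding 10416 is 6765.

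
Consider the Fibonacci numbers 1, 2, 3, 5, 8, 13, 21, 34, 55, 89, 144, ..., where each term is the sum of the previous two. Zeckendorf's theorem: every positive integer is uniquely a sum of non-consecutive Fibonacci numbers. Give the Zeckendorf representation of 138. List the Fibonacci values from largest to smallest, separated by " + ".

89 + 34 + 13 + 2

138: greatest Fibonacci not exceeding it is 89, leaving 49
49: greatest Fibonacci not exceeding it is 34, leaving 15
15: greatest Fibonacci not exceeding it is 13, leaving 2
2: greatest Fibonacci not exceeding it is 2, leaving 0
So 138 = 89 + 34 + 13 + 2, with no two terms consecutive in the sequence.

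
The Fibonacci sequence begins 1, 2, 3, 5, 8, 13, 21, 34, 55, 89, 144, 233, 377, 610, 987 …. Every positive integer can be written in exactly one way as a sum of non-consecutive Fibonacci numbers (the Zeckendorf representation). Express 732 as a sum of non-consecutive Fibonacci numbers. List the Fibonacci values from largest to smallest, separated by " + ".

610 + 89 + 21 + 8 + 3 + 1

largest Fibonacci ≤ 732 is 610; 732 − 610 = 122
largest Fibonacci ≤ 122 is 89; 122 − 89 = 33
largest Fibonacci ≤ 33 is 21; 33 − 21 = 12
largest Fibonacci ≤ 12 is 8; 12 − 8 = 4
largest Fibonacci ≤ 4 is 3; 4 − 3 = 1
largest Fibonacci ≤ 1 is 1; 1 − 1 = 0
So 732 = 610 + 89 + 21 + 8 + 3 + 1, with no two terms consecutive in the sequence.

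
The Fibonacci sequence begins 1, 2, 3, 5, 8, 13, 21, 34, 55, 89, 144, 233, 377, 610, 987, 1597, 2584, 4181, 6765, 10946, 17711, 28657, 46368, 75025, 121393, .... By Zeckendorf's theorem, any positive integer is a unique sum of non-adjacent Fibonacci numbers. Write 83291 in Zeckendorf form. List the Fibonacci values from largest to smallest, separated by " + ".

75025 + 6765 + 987 + 377 + 89 + 34 + 13 + 1

75025 ≤ 83291 < 121393, so take 75025; remainder 8266
6765 ≤ 8266 < 10946, so take 6765; remainder 1501
987 ≤ 1501 < 1597, so take 987; remainder 514
377 ≤ 514 < 610, so take 377; remainder 137
89 ≤ 137 < 144, so take 89; remainder 48
34 ≤ 48 < 55, so take 34; remainder 14
13 ≤ 14 < 21, so take 13; remainder 1
1 ≤ 1 < 2, so take 1; remainder 0
So 83291 = 75025 + 6765 + 987 + 377 + 89 + 34 + 13 + 1, with no two terms consecutive in the sequence.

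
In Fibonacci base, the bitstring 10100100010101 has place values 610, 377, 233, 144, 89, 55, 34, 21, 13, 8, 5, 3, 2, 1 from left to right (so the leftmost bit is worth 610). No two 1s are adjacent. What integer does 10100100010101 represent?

Summing the place values of the 1 bits: 610 + 233 + 55 + 8 + 3 + 1 = 910.

910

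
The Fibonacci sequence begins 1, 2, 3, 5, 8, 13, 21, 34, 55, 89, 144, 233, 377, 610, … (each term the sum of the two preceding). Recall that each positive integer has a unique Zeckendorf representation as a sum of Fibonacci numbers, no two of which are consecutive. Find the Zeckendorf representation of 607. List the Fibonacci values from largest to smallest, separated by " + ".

subtract 377 from 607: 230 remains
subtract 144 from 230: 86 remains
subtract 55 from 86: 31 remains
subtract 21 from 31: 10 remains
subtract 8 from 10: 2 remains
subtract 2 from 2: 0 remains
So 607 = 377 + 144 + 55 + 21 + 8 + 2, with no two terms consecutive in the sequence.

377 + 144 + 55 + 21 + 8 + 2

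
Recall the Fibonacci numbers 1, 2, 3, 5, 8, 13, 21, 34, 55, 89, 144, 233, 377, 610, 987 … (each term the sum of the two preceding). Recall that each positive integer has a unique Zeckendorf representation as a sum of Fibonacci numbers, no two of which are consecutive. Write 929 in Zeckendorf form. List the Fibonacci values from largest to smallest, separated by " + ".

610 + 233 + 55 + 21 + 8 + 2

Greedily peel off the largest Fibonacci term at each step:
take 610 (≤ 929); 929 − 610 = 319
take 233 (≤ 319); 319 − 233 = 86
take 55 (≤ 86); 86 − 55 = 31
take 21 (≤ 31); 31 − 21 = 10
take 8 (≤ 10); 10 − 8 = 2
take 2 (≤ 2); 2 − 2 = 0
So 929 = 610 + 233 + 55 + 21 + 8 + 2, with no two terms consecutive in the sequence.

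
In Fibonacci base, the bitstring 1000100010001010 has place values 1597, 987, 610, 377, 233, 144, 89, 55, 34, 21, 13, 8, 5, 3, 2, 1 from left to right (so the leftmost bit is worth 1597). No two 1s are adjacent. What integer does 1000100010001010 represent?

Summing the place values of the 1 bits: 1597 + 233 + 34 + 5 + 2 = 1871.

1871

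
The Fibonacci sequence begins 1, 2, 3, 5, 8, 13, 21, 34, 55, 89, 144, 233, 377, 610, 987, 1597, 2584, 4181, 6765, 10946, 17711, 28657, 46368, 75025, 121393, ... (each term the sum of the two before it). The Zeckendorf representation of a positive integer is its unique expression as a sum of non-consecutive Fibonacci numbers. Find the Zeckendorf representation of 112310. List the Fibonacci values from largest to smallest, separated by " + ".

largest Fibonacci ≤ 112310 is 75025; 112310 − 75025 = 37285
largest Fibonacci ≤ 37285 is 28657; 37285 − 28657 = 8628
largest Fibonacci ≤ 8628 is 6765; 8628 − 6765 = 1863
largest Fibonacci ≤ 1863 is 1597; 1863 − 1597 = 266
largest Fibonacci ≤ 266 is 233; 266 − 233 = 33
largest Fibonacci ≤ 33 is 21; 33 − 21 = 12
largest Fibonacci ≤ 12 is 8; 12 − 8 = 4
largest Fibonacci ≤ 4 is 3; 4 − 3 = 1
largest Fibonacci ≤ 1 is 1; 1 − 1 = 0
So 112310 = 75025 + 28657 + 6765 + 1597 + 233 + 21 + 8 + 3 + 1, with no two terms consecutive in the sequence.

75025 + 28657 + 6765 + 1597 + 233 + 21 + 8 + 3 + 1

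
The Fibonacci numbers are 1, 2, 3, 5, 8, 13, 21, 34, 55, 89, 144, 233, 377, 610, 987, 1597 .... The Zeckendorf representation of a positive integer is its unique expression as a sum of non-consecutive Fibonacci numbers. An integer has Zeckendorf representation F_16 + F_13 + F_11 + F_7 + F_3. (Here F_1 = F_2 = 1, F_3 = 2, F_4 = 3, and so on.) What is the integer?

1324

F_16 + F_13 + F_11 + F_7 + F_3 = 987 + 233 + 89 + 13 + 2 = 1324.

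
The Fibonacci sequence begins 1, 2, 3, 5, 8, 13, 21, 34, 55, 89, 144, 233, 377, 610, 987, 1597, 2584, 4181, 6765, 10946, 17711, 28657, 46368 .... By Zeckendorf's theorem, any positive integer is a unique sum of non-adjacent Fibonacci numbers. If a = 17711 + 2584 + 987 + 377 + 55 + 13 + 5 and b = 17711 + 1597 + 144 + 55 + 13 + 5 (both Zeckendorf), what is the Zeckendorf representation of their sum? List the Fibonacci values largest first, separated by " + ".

28657 + 10946 + 1597 + 55 + 2

The two numbers are 21732 and 19525, so their sum is 41257.
41257 − 28657 = 12600
12600 − 10946 = 1654
1654 − 1597 = 57
57 − 55 = 2
2 − 2 = 0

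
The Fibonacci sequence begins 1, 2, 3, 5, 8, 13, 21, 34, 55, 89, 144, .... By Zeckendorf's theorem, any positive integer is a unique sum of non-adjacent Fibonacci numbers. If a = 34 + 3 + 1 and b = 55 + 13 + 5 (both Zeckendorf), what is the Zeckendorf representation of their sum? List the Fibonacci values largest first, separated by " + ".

89 + 21 + 1

The two numbers are 38 and 73, so their sum is 111.
Greedy algorithm:
111 − 89 = 22
22 − 21 = 1
1 − 1 = 0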